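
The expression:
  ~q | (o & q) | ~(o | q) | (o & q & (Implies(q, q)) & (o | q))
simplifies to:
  o | ~q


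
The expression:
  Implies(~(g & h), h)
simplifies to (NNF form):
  h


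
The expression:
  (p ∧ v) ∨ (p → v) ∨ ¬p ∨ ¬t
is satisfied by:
  {v: True, p: False, t: False}
  {p: False, t: False, v: False}
  {v: True, t: True, p: False}
  {t: True, p: False, v: False}
  {v: True, p: True, t: False}
  {p: True, v: False, t: False}
  {v: True, t: True, p: True}


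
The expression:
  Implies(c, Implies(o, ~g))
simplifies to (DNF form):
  ~c | ~g | ~o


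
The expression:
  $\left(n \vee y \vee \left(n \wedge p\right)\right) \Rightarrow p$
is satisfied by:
  {p: True, n: False, y: False}
  {y: True, p: True, n: False}
  {p: True, n: True, y: False}
  {y: True, p: True, n: True}
  {y: False, n: False, p: False}


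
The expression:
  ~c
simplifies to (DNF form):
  ~c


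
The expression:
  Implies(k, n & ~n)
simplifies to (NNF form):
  ~k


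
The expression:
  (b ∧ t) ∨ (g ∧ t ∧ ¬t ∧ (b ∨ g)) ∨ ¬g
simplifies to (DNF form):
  (b ∧ t) ∨ ¬g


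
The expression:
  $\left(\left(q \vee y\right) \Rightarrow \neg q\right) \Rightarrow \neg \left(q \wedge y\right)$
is always true.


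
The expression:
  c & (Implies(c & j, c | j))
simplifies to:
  c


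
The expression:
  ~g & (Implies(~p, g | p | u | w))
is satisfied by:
  {p: True, u: True, w: True, g: False}
  {p: True, u: True, g: False, w: False}
  {p: True, w: True, g: False, u: False}
  {p: True, g: False, w: False, u: False}
  {u: True, w: True, g: False, p: False}
  {u: True, g: False, w: False, p: False}
  {w: True, u: False, g: False, p: False}


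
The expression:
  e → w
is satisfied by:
  {w: True, e: False}
  {e: False, w: False}
  {e: True, w: True}


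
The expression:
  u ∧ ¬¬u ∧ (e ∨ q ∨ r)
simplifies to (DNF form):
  (e ∧ u) ∨ (q ∧ u) ∨ (r ∧ u)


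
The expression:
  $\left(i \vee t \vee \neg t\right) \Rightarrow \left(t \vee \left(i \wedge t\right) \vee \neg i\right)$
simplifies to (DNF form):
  $t \vee \neg i$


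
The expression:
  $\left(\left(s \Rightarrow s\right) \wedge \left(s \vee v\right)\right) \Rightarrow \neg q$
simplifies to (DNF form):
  $\left(\neg s \wedge \neg v\right) \vee \neg q$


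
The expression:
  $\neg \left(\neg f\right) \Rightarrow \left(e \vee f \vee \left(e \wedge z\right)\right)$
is always true.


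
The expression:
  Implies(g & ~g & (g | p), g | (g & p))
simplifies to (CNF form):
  True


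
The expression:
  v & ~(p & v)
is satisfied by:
  {v: True, p: False}


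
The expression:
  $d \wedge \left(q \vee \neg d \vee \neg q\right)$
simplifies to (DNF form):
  $d$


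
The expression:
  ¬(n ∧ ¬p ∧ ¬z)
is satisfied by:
  {z: True, p: True, n: False}
  {z: True, p: False, n: False}
  {p: True, z: False, n: False}
  {z: False, p: False, n: False}
  {n: True, z: True, p: True}
  {n: True, z: True, p: False}
  {n: True, p: True, z: False}


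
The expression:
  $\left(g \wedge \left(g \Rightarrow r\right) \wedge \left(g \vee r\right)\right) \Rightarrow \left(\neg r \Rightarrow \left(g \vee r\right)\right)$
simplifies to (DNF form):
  $\text{True}$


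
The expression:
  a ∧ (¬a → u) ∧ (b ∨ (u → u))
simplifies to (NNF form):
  a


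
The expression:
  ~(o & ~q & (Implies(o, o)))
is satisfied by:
  {q: True, o: False}
  {o: False, q: False}
  {o: True, q: True}


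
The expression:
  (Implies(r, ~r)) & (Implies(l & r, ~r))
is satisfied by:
  {r: False}


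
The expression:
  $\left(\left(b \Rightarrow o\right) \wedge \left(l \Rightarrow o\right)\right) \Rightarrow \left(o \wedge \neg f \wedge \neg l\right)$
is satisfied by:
  {b: True, l: True, o: False, f: False}
  {f: True, b: True, l: True, o: False}
  {b: True, l: False, o: False, f: False}
  {f: True, b: True, l: False, o: False}
  {l: True, f: False, o: False, b: False}
  {f: True, l: True, o: False, b: False}
  {o: True, b: True, f: False, l: False}
  {o: True, f: False, l: False, b: False}


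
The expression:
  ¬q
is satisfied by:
  {q: False}


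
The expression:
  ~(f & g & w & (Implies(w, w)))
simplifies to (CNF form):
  ~f | ~g | ~w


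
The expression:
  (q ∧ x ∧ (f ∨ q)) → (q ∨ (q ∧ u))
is always true.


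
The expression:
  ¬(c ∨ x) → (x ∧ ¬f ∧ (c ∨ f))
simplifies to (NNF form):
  c ∨ x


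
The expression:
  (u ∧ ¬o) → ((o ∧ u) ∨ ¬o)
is always true.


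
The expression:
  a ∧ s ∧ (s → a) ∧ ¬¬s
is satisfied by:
  {a: True, s: True}


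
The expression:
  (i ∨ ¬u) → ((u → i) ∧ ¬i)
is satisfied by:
  {i: False}


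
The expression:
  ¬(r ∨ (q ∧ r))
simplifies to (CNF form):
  ¬r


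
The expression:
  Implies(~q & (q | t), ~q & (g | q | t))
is always true.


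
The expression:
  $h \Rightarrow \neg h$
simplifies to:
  $\neg h$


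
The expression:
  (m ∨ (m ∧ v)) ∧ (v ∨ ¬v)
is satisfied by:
  {m: True}


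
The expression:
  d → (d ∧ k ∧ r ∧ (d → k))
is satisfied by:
  {r: True, k: True, d: False}
  {r: True, k: False, d: False}
  {k: True, r: False, d: False}
  {r: False, k: False, d: False}
  {r: True, d: True, k: True}


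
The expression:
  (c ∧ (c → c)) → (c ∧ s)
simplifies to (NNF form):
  s ∨ ¬c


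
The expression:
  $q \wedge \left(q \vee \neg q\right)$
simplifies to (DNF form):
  $q$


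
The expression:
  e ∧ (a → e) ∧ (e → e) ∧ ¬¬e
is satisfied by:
  {e: True}


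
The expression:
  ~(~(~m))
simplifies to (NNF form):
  ~m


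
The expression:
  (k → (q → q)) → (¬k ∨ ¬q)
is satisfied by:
  {k: False, q: False}
  {q: True, k: False}
  {k: True, q: False}


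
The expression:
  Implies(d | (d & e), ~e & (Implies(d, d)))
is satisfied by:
  {e: False, d: False}
  {d: True, e: False}
  {e: True, d: False}


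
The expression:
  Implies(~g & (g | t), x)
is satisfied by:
  {x: True, g: True, t: False}
  {x: True, g: False, t: False}
  {g: True, x: False, t: False}
  {x: False, g: False, t: False}
  {x: True, t: True, g: True}
  {x: True, t: True, g: False}
  {t: True, g: True, x: False}


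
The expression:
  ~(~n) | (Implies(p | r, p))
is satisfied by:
  {n: True, p: True, r: False}
  {n: True, p: False, r: False}
  {p: True, n: False, r: False}
  {n: False, p: False, r: False}
  {r: True, n: True, p: True}
  {r: True, n: True, p: False}
  {r: True, p: True, n: False}


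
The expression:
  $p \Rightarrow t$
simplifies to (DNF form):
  $t \vee \neg p$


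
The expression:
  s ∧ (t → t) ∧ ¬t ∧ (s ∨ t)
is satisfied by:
  {s: True, t: False}


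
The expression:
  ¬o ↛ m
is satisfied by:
  {m: True, o: False}
  {o: False, m: False}
  {o: True, m: True}


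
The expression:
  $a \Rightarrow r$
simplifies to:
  $r \vee \neg a$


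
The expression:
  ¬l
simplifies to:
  ¬l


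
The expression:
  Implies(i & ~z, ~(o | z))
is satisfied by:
  {z: True, o: False, i: False}
  {o: False, i: False, z: False}
  {i: True, z: True, o: False}
  {i: True, o: False, z: False}
  {z: True, o: True, i: False}
  {o: True, z: False, i: False}
  {i: True, o: True, z: True}


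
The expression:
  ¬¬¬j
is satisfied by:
  {j: False}


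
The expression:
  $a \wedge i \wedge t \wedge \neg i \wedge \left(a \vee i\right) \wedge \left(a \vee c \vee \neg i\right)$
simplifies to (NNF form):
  $\text{False}$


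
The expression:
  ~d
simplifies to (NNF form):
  ~d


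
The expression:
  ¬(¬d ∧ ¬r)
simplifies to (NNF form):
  d ∨ r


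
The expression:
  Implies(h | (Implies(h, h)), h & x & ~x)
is never true.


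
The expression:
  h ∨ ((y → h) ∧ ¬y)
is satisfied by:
  {h: True, y: False}
  {y: False, h: False}
  {y: True, h: True}


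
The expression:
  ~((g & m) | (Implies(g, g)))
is never true.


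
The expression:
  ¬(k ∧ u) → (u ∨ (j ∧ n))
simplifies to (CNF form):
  (j ∨ u) ∧ (n ∨ u)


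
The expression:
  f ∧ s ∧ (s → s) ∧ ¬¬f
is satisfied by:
  {s: True, f: True}


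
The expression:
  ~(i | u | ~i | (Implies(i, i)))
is never true.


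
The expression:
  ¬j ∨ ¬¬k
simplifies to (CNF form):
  k ∨ ¬j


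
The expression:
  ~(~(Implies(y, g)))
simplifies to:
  g | ~y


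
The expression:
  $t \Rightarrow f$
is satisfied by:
  {f: True, t: False}
  {t: False, f: False}
  {t: True, f: True}


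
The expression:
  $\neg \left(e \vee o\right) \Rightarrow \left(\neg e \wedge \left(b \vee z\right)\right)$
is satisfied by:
  {b: True, o: True, z: True, e: True}
  {b: True, o: True, z: True, e: False}
  {b: True, o: True, e: True, z: False}
  {b: True, o: True, e: False, z: False}
  {b: True, z: True, e: True, o: False}
  {b: True, z: True, e: False, o: False}
  {b: True, z: False, e: True, o: False}
  {b: True, z: False, e: False, o: False}
  {o: True, z: True, e: True, b: False}
  {o: True, z: True, e: False, b: False}
  {o: True, e: True, z: False, b: False}
  {o: True, e: False, z: False, b: False}
  {z: True, e: True, o: False, b: False}
  {z: True, o: False, e: False, b: False}
  {e: True, o: False, z: False, b: False}


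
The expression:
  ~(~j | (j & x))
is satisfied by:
  {j: True, x: False}


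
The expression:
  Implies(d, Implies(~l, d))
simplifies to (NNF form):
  True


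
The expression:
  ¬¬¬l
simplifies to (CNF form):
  ¬l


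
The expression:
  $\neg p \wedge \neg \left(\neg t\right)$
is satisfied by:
  {t: True, p: False}


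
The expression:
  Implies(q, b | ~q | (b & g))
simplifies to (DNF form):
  b | ~q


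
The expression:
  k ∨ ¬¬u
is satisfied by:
  {k: True, u: True}
  {k: True, u: False}
  {u: True, k: False}


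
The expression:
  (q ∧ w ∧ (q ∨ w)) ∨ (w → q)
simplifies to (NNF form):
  q ∨ ¬w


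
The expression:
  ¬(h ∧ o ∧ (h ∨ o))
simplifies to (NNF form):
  ¬h ∨ ¬o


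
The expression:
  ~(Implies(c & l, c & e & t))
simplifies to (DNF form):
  (c & l & ~e) | (c & l & ~t)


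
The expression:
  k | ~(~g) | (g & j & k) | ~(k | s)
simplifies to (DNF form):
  g | k | ~s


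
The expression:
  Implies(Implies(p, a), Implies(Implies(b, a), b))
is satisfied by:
  {b: True, p: True, a: False}
  {b: True, p: False, a: False}
  {b: True, a: True, p: True}
  {b: True, a: True, p: False}
  {p: True, a: False, b: False}


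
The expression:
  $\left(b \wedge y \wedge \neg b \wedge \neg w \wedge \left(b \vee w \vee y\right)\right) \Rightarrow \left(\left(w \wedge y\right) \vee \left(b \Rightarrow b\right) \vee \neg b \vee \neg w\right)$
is always true.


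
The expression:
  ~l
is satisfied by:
  {l: False}


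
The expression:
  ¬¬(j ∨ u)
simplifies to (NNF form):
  j ∨ u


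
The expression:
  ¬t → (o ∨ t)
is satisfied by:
  {t: True, o: True}
  {t: True, o: False}
  {o: True, t: False}


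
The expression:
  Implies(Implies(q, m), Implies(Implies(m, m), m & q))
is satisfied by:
  {q: True}


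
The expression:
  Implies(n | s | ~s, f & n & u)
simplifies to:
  f & n & u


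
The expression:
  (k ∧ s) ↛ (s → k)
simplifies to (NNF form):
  False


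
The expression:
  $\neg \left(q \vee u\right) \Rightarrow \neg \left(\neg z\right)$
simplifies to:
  $q \vee u \vee z$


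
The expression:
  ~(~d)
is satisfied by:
  {d: True}


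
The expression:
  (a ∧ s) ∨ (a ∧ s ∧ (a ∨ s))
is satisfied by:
  {a: True, s: True}


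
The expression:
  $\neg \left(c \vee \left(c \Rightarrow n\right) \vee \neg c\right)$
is never true.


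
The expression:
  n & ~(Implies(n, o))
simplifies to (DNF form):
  n & ~o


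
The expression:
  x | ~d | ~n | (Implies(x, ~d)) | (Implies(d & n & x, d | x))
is always true.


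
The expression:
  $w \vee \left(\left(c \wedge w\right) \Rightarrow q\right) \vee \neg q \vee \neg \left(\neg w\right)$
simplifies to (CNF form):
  $\text{True}$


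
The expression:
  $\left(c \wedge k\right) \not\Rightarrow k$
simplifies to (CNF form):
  $\text{False}$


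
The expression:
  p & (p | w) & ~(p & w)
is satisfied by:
  {p: True, w: False}


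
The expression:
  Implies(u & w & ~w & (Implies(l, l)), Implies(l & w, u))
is always true.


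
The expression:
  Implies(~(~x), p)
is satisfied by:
  {p: True, x: False}
  {x: False, p: False}
  {x: True, p: True}


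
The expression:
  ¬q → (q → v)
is always true.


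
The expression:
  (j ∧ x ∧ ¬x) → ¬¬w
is always true.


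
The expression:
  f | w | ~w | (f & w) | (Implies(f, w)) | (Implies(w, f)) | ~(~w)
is always true.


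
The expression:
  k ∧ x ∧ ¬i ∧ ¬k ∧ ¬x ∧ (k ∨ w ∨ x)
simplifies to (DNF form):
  False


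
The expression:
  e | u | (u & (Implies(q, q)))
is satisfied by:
  {e: True, u: True}
  {e: True, u: False}
  {u: True, e: False}


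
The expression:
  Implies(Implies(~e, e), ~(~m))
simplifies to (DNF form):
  m | ~e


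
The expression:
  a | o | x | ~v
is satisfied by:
  {a: True, x: True, o: True, v: False}
  {a: True, x: True, v: False, o: False}
  {a: True, o: True, v: False, x: False}
  {a: True, v: False, o: False, x: False}
  {x: True, o: True, v: False, a: False}
  {x: True, v: False, o: False, a: False}
  {o: True, x: False, v: False, a: False}
  {x: False, v: False, o: False, a: False}
  {x: True, a: True, v: True, o: True}
  {x: True, a: True, v: True, o: False}
  {a: True, v: True, o: True, x: False}
  {a: True, v: True, x: False, o: False}
  {o: True, v: True, x: True, a: False}
  {v: True, x: True, a: False, o: False}
  {v: True, o: True, a: False, x: False}


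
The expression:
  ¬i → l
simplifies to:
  i ∨ l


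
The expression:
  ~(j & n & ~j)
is always true.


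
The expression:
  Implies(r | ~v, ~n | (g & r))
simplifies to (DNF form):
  ~n | (g & r) | (v & ~r)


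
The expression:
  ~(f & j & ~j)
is always true.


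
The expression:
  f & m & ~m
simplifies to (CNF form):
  False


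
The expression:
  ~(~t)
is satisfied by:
  {t: True}


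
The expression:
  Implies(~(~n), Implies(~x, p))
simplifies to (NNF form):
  p | x | ~n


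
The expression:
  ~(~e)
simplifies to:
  e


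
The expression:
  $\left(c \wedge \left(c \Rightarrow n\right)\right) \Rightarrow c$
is always true.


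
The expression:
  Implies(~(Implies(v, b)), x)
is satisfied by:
  {b: True, x: True, v: False}
  {b: True, x: False, v: False}
  {x: True, b: False, v: False}
  {b: False, x: False, v: False}
  {b: True, v: True, x: True}
  {b: True, v: True, x: False}
  {v: True, x: True, b: False}


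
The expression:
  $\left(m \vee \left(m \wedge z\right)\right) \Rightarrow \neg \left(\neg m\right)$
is always true.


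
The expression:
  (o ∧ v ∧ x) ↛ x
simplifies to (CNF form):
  False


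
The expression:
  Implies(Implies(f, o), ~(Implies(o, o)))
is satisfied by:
  {f: True, o: False}


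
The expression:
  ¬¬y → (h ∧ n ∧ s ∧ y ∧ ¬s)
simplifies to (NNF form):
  ¬y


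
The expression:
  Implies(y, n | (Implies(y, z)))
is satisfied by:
  {n: True, z: True, y: False}
  {n: True, z: False, y: False}
  {z: True, n: False, y: False}
  {n: False, z: False, y: False}
  {n: True, y: True, z: True}
  {n: True, y: True, z: False}
  {y: True, z: True, n: False}


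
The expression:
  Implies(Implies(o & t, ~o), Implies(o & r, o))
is always true.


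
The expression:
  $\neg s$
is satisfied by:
  {s: False}


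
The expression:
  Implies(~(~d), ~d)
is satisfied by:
  {d: False}


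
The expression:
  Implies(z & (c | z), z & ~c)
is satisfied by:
  {c: False, z: False}
  {z: True, c: False}
  {c: True, z: False}


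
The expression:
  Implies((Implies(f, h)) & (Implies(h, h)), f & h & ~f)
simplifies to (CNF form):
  f & ~h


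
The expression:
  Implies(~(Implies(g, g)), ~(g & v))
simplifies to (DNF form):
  True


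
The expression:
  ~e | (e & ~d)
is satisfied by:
  {e: False, d: False}
  {d: True, e: False}
  {e: True, d: False}


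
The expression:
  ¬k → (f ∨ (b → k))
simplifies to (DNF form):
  f ∨ k ∨ ¬b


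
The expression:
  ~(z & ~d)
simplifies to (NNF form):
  d | ~z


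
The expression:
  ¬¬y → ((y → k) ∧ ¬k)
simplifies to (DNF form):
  ¬y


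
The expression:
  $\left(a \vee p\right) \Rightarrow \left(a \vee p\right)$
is always true.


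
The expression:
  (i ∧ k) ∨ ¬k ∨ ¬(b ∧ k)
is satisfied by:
  {i: True, k: False, b: False}
  {k: False, b: False, i: False}
  {i: True, b: True, k: False}
  {b: True, k: False, i: False}
  {i: True, k: True, b: False}
  {k: True, i: False, b: False}
  {i: True, b: True, k: True}


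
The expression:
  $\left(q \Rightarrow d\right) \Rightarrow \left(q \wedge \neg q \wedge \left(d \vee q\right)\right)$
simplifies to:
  $q \wedge \neg d$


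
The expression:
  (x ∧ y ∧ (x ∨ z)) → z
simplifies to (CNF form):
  z ∨ ¬x ∨ ¬y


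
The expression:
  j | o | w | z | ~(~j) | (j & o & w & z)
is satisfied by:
  {o: True, z: True, w: True, j: True}
  {o: True, z: True, w: True, j: False}
  {o: True, z: True, j: True, w: False}
  {o: True, z: True, j: False, w: False}
  {o: True, w: True, j: True, z: False}
  {o: True, w: True, j: False, z: False}
  {o: True, w: False, j: True, z: False}
  {o: True, w: False, j: False, z: False}
  {z: True, w: True, j: True, o: False}
  {z: True, w: True, j: False, o: False}
  {z: True, j: True, w: False, o: False}
  {z: True, j: False, w: False, o: False}
  {w: True, j: True, z: False, o: False}
  {w: True, z: False, j: False, o: False}
  {j: True, z: False, w: False, o: False}


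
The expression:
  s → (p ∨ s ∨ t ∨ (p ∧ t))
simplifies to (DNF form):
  True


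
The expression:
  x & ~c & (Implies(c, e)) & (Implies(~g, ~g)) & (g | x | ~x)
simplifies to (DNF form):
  x & ~c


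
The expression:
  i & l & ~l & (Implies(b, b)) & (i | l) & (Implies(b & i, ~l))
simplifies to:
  False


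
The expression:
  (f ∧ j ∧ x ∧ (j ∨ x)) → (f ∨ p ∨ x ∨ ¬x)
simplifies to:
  True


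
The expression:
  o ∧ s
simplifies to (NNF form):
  o ∧ s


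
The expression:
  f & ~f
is never true.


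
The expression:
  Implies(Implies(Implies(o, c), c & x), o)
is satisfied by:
  {o: True, c: False, x: False}
  {c: False, x: False, o: False}
  {x: True, o: True, c: False}
  {x: True, c: False, o: False}
  {o: True, c: True, x: False}
  {c: True, o: False, x: False}
  {x: True, c: True, o: True}


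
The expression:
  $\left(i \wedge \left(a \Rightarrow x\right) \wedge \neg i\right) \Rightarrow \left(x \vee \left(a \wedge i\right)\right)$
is always true.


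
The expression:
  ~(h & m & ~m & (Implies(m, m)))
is always true.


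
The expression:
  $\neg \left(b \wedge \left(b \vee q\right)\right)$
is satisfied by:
  {b: False}


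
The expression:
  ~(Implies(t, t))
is never true.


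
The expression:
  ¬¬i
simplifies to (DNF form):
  i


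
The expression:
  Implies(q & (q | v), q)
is always true.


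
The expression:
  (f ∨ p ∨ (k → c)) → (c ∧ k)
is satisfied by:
  {c: True, k: True, f: False, p: False}
  {c: True, p: True, k: True, f: False}
  {c: True, f: True, k: True, p: False}
  {c: True, p: True, f: True, k: True}
  {k: True, p: False, f: False, c: False}


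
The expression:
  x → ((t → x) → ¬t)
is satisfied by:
  {t: False, x: False}
  {x: True, t: False}
  {t: True, x: False}


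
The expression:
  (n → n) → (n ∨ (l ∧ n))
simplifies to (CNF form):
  n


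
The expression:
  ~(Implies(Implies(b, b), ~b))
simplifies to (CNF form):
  b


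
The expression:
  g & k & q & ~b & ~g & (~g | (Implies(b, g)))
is never true.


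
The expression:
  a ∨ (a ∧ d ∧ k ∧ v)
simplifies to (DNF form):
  a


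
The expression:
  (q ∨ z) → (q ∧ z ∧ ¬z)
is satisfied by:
  {q: False, z: False}


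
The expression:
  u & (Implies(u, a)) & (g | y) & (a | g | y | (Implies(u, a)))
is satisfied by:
  {a: True, u: True, y: True, g: True}
  {a: True, u: True, y: True, g: False}
  {a: True, u: True, g: True, y: False}


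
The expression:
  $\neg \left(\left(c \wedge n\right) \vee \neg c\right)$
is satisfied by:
  {c: True, n: False}


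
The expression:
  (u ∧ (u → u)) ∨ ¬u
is always true.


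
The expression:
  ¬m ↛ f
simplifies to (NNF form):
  f ∨ ¬m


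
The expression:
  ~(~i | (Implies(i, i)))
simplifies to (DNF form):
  False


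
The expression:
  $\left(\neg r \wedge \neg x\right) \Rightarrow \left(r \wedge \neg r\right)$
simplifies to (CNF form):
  $r \vee x$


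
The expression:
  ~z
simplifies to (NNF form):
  ~z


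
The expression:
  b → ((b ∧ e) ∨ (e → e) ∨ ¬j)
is always true.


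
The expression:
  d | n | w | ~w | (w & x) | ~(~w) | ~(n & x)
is always true.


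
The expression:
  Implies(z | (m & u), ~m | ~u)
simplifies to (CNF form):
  ~m | ~u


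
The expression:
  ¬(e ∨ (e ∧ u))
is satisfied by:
  {e: False}


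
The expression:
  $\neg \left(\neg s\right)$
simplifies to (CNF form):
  $s$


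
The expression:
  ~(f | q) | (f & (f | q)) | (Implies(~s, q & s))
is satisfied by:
  {s: True, f: True, q: False}
  {s: True, f: False, q: False}
  {f: True, s: False, q: False}
  {s: False, f: False, q: False}
  {q: True, s: True, f: True}
  {q: True, s: True, f: False}
  {q: True, f: True, s: False}


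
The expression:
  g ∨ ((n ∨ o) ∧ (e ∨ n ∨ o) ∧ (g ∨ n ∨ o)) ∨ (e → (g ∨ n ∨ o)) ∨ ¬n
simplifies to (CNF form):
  True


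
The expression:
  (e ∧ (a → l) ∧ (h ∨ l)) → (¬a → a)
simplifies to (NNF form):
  a ∨ (¬h ∧ ¬l) ∨ ¬e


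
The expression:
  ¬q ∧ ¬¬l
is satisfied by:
  {l: True, q: False}


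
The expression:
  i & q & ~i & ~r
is never true.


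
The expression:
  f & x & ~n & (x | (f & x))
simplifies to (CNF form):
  f & x & ~n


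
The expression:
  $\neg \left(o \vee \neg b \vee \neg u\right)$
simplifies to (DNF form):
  $b \wedge u \wedge \neg o$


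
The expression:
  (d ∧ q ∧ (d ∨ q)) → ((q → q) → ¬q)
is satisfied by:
  {q: False, d: False}
  {d: True, q: False}
  {q: True, d: False}


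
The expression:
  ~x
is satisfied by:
  {x: False}


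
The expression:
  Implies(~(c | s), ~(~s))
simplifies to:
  c | s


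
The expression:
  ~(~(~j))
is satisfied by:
  {j: False}


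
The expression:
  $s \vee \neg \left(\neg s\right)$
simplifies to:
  $s$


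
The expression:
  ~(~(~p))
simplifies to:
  ~p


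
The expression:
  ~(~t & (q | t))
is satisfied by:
  {t: True, q: False}
  {q: False, t: False}
  {q: True, t: True}


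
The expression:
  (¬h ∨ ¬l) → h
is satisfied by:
  {h: True}


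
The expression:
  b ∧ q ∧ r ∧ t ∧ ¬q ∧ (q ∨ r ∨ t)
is never true.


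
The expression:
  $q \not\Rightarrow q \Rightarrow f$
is always true.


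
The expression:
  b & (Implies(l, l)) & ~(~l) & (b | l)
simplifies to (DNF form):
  b & l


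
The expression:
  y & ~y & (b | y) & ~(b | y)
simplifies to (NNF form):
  False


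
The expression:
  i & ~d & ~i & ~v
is never true.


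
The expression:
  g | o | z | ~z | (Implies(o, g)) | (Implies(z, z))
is always true.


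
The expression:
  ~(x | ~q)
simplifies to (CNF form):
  q & ~x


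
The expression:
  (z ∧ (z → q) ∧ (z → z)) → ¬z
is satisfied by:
  {q: False, z: False}
  {z: True, q: False}
  {q: True, z: False}


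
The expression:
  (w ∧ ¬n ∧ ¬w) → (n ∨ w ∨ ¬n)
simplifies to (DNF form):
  True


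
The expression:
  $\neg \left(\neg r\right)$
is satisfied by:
  {r: True}


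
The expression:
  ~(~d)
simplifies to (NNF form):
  d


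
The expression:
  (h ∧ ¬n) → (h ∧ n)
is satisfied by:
  {n: True, h: False}
  {h: False, n: False}
  {h: True, n: True}


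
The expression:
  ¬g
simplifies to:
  ¬g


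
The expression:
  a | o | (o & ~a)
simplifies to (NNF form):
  a | o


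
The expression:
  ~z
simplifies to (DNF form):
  ~z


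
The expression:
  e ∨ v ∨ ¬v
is always true.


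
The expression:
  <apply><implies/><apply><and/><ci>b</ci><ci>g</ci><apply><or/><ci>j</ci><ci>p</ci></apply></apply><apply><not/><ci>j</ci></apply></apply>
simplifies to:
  <apply><or/><apply><not/><ci>b</ci></apply><apply><not/><ci>g</ci></apply><apply><not/><ci>j</ci></apply></apply>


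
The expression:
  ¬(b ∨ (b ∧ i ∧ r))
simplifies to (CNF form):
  ¬b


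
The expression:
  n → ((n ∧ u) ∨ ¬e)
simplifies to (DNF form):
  u ∨ ¬e ∨ ¬n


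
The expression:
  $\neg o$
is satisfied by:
  {o: False}


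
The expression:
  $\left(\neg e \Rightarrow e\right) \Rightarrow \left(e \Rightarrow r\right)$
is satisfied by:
  {r: True, e: False}
  {e: False, r: False}
  {e: True, r: True}


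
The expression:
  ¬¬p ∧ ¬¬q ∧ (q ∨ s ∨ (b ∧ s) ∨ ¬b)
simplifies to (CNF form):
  p ∧ q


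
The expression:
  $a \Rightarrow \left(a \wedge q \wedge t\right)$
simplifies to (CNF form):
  $\left(q \vee \neg a\right) \wedge \left(t \vee \neg a\right)$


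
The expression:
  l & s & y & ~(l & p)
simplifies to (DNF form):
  l & s & y & ~p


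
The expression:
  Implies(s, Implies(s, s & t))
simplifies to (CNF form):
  t | ~s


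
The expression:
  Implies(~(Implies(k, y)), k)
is always true.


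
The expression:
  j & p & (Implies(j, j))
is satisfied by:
  {p: True, j: True}


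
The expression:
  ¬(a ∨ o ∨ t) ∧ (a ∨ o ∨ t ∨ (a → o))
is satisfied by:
  {o: False, t: False, a: False}


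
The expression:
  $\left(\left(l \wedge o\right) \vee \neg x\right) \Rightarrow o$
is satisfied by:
  {x: True, o: True}
  {x: True, o: False}
  {o: True, x: False}


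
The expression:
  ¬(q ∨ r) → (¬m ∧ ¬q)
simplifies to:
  q ∨ r ∨ ¬m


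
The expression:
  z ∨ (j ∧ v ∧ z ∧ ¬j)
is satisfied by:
  {z: True}


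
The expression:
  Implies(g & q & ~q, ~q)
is always true.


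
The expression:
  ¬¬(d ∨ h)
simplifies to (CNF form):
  d ∨ h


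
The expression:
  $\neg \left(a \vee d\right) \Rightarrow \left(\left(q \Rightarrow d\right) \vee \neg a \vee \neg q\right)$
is always true.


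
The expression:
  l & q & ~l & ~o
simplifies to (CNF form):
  False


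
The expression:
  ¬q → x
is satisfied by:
  {x: True, q: True}
  {x: True, q: False}
  {q: True, x: False}


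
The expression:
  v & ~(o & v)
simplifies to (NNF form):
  v & ~o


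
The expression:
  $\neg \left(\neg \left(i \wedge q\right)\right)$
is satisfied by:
  {i: True, q: True}


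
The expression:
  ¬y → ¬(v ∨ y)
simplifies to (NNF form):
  y ∨ ¬v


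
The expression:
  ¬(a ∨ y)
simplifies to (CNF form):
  ¬a ∧ ¬y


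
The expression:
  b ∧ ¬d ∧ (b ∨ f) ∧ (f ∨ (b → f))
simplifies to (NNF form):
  b ∧ f ∧ ¬d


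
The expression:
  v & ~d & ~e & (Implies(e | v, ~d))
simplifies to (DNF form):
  v & ~d & ~e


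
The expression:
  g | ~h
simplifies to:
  g | ~h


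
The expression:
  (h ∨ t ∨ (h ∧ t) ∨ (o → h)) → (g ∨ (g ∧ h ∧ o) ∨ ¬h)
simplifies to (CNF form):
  g ∨ ¬h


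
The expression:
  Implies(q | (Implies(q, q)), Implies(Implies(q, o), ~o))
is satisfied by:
  {o: False}


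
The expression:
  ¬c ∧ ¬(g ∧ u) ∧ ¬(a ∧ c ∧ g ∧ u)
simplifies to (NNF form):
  ¬c ∧ (¬g ∨ ¬u)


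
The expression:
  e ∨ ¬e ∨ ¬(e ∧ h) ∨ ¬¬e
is always true.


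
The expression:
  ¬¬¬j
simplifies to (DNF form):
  ¬j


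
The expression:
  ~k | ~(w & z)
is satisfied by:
  {w: False, k: False, z: False}
  {z: True, w: False, k: False}
  {k: True, w: False, z: False}
  {z: True, k: True, w: False}
  {w: True, z: False, k: False}
  {z: True, w: True, k: False}
  {k: True, w: True, z: False}


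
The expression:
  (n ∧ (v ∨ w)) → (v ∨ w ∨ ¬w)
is always true.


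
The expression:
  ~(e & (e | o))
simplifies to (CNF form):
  ~e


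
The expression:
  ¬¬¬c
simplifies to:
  ¬c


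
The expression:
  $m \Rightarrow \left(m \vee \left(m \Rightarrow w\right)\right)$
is always true.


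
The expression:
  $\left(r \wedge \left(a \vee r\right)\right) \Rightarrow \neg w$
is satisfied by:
  {w: False, r: False}
  {r: True, w: False}
  {w: True, r: False}


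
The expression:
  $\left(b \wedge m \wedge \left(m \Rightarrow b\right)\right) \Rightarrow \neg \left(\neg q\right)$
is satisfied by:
  {q: True, m: False, b: False}
  {m: False, b: False, q: False}
  {b: True, q: True, m: False}
  {b: True, m: False, q: False}
  {q: True, m: True, b: False}
  {m: True, q: False, b: False}
  {b: True, m: True, q: True}


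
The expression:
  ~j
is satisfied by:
  {j: False}


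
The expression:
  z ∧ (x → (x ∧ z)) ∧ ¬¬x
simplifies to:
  x ∧ z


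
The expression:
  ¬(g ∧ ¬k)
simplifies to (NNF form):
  k ∨ ¬g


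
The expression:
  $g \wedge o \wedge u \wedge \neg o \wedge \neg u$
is never true.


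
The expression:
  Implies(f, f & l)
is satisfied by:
  {l: True, f: False}
  {f: False, l: False}
  {f: True, l: True}


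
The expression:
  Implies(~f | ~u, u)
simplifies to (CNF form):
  u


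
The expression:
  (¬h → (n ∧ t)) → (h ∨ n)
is always true.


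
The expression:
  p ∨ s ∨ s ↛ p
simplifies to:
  p ∨ s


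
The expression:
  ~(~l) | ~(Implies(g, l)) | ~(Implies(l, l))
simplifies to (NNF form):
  g | l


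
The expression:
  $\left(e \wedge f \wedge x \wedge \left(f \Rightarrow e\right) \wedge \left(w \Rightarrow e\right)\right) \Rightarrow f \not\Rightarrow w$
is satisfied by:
  {w: False, e: False, x: False, f: False}
  {f: True, w: False, e: False, x: False}
  {x: True, w: False, e: False, f: False}
  {f: True, x: True, w: False, e: False}
  {e: True, f: False, w: False, x: False}
  {f: True, e: True, w: False, x: False}
  {x: True, e: True, f: False, w: False}
  {f: True, x: True, e: True, w: False}
  {w: True, x: False, e: False, f: False}
  {f: True, w: True, x: False, e: False}
  {x: True, w: True, f: False, e: False}
  {f: True, x: True, w: True, e: False}
  {e: True, w: True, x: False, f: False}
  {f: True, e: True, w: True, x: False}
  {x: True, e: True, w: True, f: False}


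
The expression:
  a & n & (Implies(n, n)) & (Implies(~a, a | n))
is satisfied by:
  {a: True, n: True}


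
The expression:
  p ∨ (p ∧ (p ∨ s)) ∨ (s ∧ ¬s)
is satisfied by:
  {p: True}


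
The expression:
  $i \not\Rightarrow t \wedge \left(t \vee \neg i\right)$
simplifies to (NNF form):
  $\text{False}$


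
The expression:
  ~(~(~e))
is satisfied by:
  {e: False}


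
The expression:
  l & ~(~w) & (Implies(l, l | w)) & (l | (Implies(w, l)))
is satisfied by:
  {w: True, l: True}


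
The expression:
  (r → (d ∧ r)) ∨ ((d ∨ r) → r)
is always true.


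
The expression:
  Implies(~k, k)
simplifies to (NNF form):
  k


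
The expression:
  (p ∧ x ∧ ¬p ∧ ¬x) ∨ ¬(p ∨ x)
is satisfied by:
  {x: False, p: False}


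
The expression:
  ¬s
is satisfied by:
  {s: False}


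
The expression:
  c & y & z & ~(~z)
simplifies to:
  c & y & z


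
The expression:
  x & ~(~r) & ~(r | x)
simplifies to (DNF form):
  False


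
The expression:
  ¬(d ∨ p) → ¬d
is always true.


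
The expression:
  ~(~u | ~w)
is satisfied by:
  {u: True, w: True}


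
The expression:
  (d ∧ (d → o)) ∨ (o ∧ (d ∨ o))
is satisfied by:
  {o: True}


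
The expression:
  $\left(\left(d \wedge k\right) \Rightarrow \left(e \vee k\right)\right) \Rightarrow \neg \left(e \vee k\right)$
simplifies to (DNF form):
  $\neg e \wedge \neg k$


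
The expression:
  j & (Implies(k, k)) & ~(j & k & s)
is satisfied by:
  {j: True, s: False, k: False}
  {j: True, k: True, s: False}
  {j: True, s: True, k: False}


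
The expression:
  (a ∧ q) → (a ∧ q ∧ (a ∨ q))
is always true.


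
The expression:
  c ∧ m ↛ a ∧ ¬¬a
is never true.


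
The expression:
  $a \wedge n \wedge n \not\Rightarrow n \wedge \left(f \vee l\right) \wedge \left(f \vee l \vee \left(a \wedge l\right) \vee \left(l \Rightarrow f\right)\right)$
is never true.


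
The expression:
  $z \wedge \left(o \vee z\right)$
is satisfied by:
  {z: True}


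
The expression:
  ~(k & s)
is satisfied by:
  {s: False, k: False}
  {k: True, s: False}
  {s: True, k: False}


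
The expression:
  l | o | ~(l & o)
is always true.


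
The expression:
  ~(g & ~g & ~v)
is always true.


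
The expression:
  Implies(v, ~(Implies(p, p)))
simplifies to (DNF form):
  ~v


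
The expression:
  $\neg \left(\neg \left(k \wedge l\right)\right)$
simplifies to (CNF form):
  $k \wedge l$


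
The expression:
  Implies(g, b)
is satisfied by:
  {b: True, g: False}
  {g: False, b: False}
  {g: True, b: True}


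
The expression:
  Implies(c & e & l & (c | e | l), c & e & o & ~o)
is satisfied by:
  {l: False, c: False, e: False}
  {e: True, l: False, c: False}
  {c: True, l: False, e: False}
  {e: True, c: True, l: False}
  {l: True, e: False, c: False}
  {e: True, l: True, c: False}
  {c: True, l: True, e: False}


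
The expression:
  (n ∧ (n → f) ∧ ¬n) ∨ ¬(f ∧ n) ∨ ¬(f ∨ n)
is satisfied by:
  {n: False, f: False}
  {f: True, n: False}
  {n: True, f: False}


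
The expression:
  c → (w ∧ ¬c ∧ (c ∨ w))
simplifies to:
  ¬c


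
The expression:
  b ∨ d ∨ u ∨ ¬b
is always true.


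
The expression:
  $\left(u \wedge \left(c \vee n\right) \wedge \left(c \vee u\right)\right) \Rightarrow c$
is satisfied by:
  {c: True, u: False, n: False}
  {u: False, n: False, c: False}
  {n: True, c: True, u: False}
  {n: True, u: False, c: False}
  {c: True, u: True, n: False}
  {u: True, c: False, n: False}
  {n: True, u: True, c: True}


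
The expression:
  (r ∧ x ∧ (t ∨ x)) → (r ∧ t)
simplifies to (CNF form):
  t ∨ ¬r ∨ ¬x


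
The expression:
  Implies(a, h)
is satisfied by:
  {h: True, a: False}
  {a: False, h: False}
  {a: True, h: True}


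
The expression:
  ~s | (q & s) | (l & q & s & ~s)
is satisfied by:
  {q: True, s: False}
  {s: False, q: False}
  {s: True, q: True}


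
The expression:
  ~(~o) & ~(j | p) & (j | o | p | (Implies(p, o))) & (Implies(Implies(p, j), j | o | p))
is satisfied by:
  {o: True, p: False, j: False}


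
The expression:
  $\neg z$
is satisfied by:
  {z: False}


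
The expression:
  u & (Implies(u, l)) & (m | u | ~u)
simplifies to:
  l & u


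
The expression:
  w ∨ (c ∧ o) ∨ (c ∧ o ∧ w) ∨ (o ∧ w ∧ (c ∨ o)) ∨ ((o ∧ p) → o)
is always true.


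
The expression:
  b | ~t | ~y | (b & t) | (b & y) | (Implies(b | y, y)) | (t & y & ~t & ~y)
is always true.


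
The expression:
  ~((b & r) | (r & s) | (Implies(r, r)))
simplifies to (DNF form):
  False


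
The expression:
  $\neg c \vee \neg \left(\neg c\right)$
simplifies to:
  $\text{True}$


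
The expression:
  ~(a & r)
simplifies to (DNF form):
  ~a | ~r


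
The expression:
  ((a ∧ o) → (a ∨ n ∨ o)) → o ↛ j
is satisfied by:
  {o: True, j: False}


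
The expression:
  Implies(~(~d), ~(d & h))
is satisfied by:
  {h: False, d: False}
  {d: True, h: False}
  {h: True, d: False}


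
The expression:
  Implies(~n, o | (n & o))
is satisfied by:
  {n: True, o: True}
  {n: True, o: False}
  {o: True, n: False}


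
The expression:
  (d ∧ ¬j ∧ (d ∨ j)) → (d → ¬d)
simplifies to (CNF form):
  j ∨ ¬d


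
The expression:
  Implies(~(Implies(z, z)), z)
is always true.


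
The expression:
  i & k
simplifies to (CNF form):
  i & k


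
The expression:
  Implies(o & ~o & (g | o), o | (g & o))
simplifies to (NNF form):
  True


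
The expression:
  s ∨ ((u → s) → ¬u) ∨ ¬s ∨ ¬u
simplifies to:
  True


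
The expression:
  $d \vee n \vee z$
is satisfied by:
  {n: True, d: True, z: True}
  {n: True, d: True, z: False}
  {n: True, z: True, d: False}
  {n: True, z: False, d: False}
  {d: True, z: True, n: False}
  {d: True, z: False, n: False}
  {z: True, d: False, n: False}


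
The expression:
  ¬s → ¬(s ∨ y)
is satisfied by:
  {s: True, y: False}
  {y: False, s: False}
  {y: True, s: True}


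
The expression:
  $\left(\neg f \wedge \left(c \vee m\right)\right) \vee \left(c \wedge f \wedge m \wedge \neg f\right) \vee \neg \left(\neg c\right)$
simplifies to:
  $c \vee \left(m \wedge \neg f\right)$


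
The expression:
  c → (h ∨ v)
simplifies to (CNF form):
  h ∨ v ∨ ¬c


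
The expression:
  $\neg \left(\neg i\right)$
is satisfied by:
  {i: True}


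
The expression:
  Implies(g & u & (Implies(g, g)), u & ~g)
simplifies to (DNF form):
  ~g | ~u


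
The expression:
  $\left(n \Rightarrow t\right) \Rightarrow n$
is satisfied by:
  {n: True}


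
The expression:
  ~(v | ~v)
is never true.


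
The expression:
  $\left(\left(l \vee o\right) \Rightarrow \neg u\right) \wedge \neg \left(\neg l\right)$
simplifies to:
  $l \wedge \neg u$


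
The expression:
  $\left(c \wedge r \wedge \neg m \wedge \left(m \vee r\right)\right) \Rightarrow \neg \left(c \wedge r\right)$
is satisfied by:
  {m: True, c: False, r: False}
  {c: False, r: False, m: False}
  {r: True, m: True, c: False}
  {r: True, c: False, m: False}
  {m: True, c: True, r: False}
  {c: True, m: False, r: False}
  {r: True, c: True, m: True}


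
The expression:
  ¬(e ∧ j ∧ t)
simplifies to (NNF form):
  ¬e ∨ ¬j ∨ ¬t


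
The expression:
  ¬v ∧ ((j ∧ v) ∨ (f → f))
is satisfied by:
  {v: False}


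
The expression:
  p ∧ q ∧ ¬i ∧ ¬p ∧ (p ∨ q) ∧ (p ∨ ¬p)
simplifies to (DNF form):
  False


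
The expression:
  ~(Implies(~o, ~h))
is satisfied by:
  {h: True, o: False}


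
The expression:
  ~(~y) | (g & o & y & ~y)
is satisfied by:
  {y: True}


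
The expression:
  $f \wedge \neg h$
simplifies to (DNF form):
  $f \wedge \neg h$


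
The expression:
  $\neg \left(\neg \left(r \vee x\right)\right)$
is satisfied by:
  {r: True, x: True}
  {r: True, x: False}
  {x: True, r: False}
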